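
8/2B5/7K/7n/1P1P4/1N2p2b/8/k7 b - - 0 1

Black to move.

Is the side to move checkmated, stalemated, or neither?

Black to move; black king on a1.
In check: yes, from the white knight on b3.
King squares — b1: available; a2: available; b2: available.
Legal moves for Black: Kb2, Ka2, Kb1.
Black is in check but has 3 legal moves → neither.

neither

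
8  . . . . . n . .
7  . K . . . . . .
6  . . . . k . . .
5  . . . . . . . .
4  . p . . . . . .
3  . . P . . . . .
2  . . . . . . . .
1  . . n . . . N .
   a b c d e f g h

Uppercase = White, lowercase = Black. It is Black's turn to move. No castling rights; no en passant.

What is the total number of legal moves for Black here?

17

Black to move; king on e6.
In check: no.
Legal moves: Nh7, Nd7, Ng6, Kf7, Ke7, Kd7, Kf6, Kd6, Kf5, Ke5, Kd5, Nd3, Nb3, Ne2, Na2, bxc3, b3.
Count: 17.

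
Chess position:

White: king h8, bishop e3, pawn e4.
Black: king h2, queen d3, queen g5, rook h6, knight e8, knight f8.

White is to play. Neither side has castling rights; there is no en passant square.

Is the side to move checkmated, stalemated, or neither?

White to move; white king on h8.
In check: yes, from the black rook on h6.
King squares — g7: attacked by Qg5; h7: attacked by Rh6; g8: attacked by Qg5.
Legal moves for White: none.
In check with no legal moves → checkmate.

checkmate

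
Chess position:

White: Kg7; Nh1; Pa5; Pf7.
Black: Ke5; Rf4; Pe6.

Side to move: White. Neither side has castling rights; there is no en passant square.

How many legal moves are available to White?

White to move; king on g7.
In check: no.
Legal moves: Kh8, Kg8, Kf8, Kh7, Kh6, Kg6, Ng3, Nf2, f8=Q, f8=R, f8=B, f8=N, a6.
Count: 13.

13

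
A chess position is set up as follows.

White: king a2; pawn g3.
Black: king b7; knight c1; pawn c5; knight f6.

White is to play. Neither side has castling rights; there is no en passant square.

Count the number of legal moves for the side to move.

White to move; king on a2.
In check: yes, from the black knight on c1.
Legal moves: Ka3, Kb2, Kb1, Ka1.
Count: 4.

4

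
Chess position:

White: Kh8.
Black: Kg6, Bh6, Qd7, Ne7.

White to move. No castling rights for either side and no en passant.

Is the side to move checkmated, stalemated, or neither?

stalemate

White to move; white king on h8.
In check: no.
King squares — g7: attacked by Kg6; h7: attacked by Kg6; g8: attacked by Ne7.
Legal moves for White: none.
Not in check and no legal moves → stalemate.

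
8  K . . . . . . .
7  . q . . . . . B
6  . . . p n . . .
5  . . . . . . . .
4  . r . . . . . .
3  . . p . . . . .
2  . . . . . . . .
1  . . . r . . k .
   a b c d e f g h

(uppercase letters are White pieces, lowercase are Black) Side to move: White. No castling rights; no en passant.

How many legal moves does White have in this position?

White to move; king on a8.
In check: yes, from the black queen on b7.
Legal moves: none.
Count: 0.

0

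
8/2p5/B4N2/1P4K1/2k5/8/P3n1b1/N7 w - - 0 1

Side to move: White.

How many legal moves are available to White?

21

White to move; king on g5.
In check: no.
Legal moves: Ng8, Ne8, Nh7, Nd7, Nh5, Nd5, Ng4, Ne4, Bc8, Bb7, Kh6, Kg6, Kh5, Kf5, Kh4, Kg4, Nb3, Nc2, b6+, a3, a4.
Count: 21.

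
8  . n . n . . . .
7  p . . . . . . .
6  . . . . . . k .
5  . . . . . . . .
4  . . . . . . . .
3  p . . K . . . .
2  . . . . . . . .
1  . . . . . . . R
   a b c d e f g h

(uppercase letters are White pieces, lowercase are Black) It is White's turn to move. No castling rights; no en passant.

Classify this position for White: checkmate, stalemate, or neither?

neither

White to move; white king on d3.
In check: no.
Legal moves for White include: Ke4, Kd4, Kc4, Ke3, Kc3, Ke2, Kd2, Kc2, Rh8, Rh7, Rh6+, Rh5, Rh4, Rh3, Rh2, Rg1+, Rf1, Re1, ... (list truncated; more exist).
White has legal moves and is not in check → neither.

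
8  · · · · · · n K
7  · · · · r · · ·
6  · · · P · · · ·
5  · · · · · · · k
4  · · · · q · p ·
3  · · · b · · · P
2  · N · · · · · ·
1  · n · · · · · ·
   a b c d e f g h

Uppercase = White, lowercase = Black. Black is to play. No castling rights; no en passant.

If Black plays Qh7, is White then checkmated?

yes

After Qh7: white king on h8; in check: yes, from the black queen on h7.
King squares — g7: attacked by Re7; h7: attacked by Bd3; g8: attacked by Qh7.
White has no legal moves → checkmate.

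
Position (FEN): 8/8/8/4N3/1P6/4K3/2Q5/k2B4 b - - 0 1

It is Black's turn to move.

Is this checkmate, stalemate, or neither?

Black to move; black king on a1.
In check: no.
King squares — b1: attacked by Qc2; a2: attacked by Qc2; b2: attacked by Qc2.
Legal moves for Black: none.
Not in check and no legal moves → stalemate.

stalemate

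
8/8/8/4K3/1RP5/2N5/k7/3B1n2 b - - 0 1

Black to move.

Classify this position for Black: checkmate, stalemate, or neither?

neither

Black to move; black king on a2.
In check: yes, from the white knight on c3.
King squares — a1: available; b1: attacked by Nc3; b2: attacked by Rb4; a3: available; b3: attacked by Bd1.
Legal moves for Black: Ka3, Ka1.
Black is in check but has 2 legal moves → neither.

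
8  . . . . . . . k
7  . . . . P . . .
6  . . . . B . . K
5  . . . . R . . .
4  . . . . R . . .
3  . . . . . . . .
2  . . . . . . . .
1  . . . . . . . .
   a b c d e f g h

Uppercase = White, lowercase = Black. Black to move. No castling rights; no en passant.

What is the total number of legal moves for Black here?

0

Black to move; king on h8.
In check: no.
Legal moves: none.
Count: 0.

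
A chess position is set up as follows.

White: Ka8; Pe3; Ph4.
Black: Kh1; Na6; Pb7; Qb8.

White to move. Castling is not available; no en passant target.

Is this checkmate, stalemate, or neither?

White to move; white king on a8.
In check: yes, from the black queen on b8.
King squares — a7: attacked by Qb8; b7: attacked by Qb8; b8: attacked by Na6.
Legal moves for White: none.
In check with no legal moves → checkmate.

checkmate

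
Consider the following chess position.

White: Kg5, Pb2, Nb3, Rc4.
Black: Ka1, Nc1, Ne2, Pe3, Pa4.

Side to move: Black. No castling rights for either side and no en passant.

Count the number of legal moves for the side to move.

Black to move; king on a1.
In check: yes, from the white knight on b3.
Legal moves: Kxb2, Ka2, Kb1, Nxb3, axb3.
Count: 5.

5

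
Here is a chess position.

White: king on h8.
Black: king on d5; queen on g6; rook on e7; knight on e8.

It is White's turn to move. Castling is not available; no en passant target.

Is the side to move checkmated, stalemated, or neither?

White to move; white king on h8.
In check: no.
King squares — g7: attacked by Qg6; h7: attacked by Qg6; g8: attacked by Qg6.
Legal moves for White: none.
Not in check and no legal moves → stalemate.

stalemate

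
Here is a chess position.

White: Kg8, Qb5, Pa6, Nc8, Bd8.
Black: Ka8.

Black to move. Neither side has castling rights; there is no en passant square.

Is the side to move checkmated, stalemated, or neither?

Black to move; black king on a8.
In check: no.
King squares — a7: attacked by Nc8; b7: attacked by Qb5; b8: attacked by Qb5.
Legal moves for Black: none.
Not in check and no legal moves → stalemate.

stalemate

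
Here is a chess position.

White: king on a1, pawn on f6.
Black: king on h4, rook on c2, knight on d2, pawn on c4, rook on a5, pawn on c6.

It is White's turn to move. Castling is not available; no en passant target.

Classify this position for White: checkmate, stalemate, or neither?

checkmate

White to move; white king on a1.
In check: yes, from the black rook on a5.
King squares — b1: attacked by Nd2; a2: attacked by Rc2; b2: attacked by Rc2.
Legal moves for White: none.
In check with no legal moves → checkmate.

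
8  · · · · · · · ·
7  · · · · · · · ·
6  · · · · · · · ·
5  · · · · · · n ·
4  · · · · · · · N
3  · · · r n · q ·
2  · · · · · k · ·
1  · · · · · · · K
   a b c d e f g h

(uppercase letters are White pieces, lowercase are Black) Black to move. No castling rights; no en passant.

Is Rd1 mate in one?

After Rd1: white king on h1; in check: yes, from the black rook on d1.
King squares — g1: attacked by Rd1; g2: attacked by Kf2; h2: attacked by Qg3.
White has no legal moves → checkmate.

yes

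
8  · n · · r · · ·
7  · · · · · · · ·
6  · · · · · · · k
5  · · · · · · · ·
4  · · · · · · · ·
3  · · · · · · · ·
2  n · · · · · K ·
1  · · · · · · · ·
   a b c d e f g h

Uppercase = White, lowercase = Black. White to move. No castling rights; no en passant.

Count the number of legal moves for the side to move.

White to move; king on g2.
In check: no.
Legal moves: Kh3, Kg3, Kf3, Kh2, Kf2, Kh1, Kg1, Kf1.
Count: 8.

8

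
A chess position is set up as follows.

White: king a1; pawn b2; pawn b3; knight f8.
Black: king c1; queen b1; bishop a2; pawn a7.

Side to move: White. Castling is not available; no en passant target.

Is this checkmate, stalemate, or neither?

checkmate

White to move; white king on a1.
In check: yes, from the black queen on b1.
King squares — b1: attacked by Kc1; a2: attacked by Qb1; b2: own pawn.
Legal moves for White: none.
In check with no legal moves → checkmate.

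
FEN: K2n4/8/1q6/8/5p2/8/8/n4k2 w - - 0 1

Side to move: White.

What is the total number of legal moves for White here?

0

White to move; king on a8.
In check: no.
Legal moves: none.
Count: 0.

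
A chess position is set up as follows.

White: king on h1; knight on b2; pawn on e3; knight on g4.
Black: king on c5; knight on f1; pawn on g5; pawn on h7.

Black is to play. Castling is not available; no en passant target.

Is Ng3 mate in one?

After Ng3: white king on h1; in check: yes, from the black knight on g3.
White has 3 legal replies: Kh2, Kg2, Kg1.
In check but a legal move exists → not checkmate.

no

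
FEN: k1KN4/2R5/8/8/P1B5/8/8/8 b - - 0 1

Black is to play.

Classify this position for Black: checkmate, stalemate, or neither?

stalemate

Black to move; black king on a8.
In check: no.
King squares — a7: attacked by Rc7; b7: attacked by Rc7; b8: attacked by Kc8.
Legal moves for Black: none.
Not in check and no legal moves → stalemate.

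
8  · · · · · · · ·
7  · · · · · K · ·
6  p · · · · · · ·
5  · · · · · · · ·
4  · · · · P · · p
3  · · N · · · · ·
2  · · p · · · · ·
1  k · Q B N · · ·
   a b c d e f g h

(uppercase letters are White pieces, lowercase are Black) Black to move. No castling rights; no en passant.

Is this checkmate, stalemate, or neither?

Black to move; black king on a1.
In check: yes, from the white queen on c1.
King squares — b1: attacked by Qc1; a2: attacked by Nc3; b2: attacked by Qc1.
Legal moves for Black: none.
In check with no legal moves → checkmate.

checkmate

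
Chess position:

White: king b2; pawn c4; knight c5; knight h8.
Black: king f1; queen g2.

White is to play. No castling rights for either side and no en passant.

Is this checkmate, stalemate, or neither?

neither

White to move; white king on b2.
In check: yes, from the black queen on g2.
King squares — a1: available; b1: available; c1: available; a2: attacked by Qg2; c2: attacked by Qg2; a3: available; b3: available; c3: available.
Legal moves for White: Kc3, Kb3, Ka3, Kc1, Kb1, Ka1.
White is in check but has 6 legal moves → neither.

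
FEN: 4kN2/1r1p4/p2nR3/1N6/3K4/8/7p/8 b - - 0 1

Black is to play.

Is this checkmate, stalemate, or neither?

Black to move; black king on e8.
In check: yes, from the white rook on e6.
Legal moves for Black: Kxf8, Kd8, Kf7, dxe6.
Black is in check but has 4 legal moves → neither.

neither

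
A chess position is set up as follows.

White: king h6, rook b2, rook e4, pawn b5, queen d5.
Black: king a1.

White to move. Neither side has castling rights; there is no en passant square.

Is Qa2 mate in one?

After Qa2: black king on a1; in check: yes, from the white queen on a2.
King squares — b1: attacked by Qa2; a2: attacked by Rb2; b2: attacked by Qa2.
Black has no legal moves → checkmate.

yes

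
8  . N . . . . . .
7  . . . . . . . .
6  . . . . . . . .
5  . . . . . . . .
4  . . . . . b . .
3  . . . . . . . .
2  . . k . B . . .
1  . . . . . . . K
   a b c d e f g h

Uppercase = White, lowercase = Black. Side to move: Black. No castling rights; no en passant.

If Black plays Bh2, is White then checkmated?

no

After Bh2: white king on h1; in check: no.
White is not in check, so this cannot be checkmate.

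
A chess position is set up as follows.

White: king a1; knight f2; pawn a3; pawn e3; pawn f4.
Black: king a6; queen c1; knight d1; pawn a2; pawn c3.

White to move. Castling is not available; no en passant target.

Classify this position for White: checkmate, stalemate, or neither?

neither

White to move; white king on a1.
In check: yes, from the black queen on c1.
King squares — b1: attacked by Qc1; a2: available; b2: attacked by Qc1.
Legal moves for White: Kxa2.
White is in check but has 1 legal move → neither.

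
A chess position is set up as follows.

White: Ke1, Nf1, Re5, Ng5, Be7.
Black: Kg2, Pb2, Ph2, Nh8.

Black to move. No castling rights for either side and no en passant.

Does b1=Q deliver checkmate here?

After b1=Q: white king on e1; in check: yes, from the black queen on b1.
White has 2 legal replies: Ke2, Kd2.
In check but a legal move exists → not checkmate.

no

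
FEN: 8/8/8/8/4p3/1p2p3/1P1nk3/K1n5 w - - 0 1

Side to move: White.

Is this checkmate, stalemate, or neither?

White to move; white king on a1.
In check: no.
King squares — b1: attacked by Nd2; a2: attacked by Nc1; b2: own pawn.
Legal moves for White: none.
Not in check and no legal moves → stalemate.

stalemate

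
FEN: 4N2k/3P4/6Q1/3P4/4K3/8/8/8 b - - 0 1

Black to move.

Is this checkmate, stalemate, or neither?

Black to move; black king on h8.
In check: no.
King squares — g7: attacked by Qg6; h7: attacked by Qg6; g8: attacked by Qg6.
Legal moves for Black: none.
Not in check and no legal moves → stalemate.

stalemate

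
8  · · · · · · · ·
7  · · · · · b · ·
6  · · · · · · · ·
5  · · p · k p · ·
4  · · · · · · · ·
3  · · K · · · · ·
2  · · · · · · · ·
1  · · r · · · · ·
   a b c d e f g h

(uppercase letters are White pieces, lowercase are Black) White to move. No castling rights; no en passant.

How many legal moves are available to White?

3

White to move; king on c3.
In check: yes, from the black rook on c1.
Legal moves: Kd3, Kd2, Kb2.
Count: 3.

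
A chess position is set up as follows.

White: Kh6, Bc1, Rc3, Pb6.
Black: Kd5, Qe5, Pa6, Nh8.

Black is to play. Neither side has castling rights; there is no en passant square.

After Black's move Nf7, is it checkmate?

After Nf7: white king on h6; in check: yes, from the black knight on f7.
White has 2 legal replies: Kh7, Kg6.
In check but a legal move exists → not checkmate.

no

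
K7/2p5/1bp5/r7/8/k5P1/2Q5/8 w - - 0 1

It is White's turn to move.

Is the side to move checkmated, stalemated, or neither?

White to move; white king on a8.
In check: yes, from the black rook on a5.
King squares — a7: attacked by Ra5; b7: available; b8: available.
Legal moves for White: Kb8, Kb7.
White is in check but has 2 legal moves → neither.

neither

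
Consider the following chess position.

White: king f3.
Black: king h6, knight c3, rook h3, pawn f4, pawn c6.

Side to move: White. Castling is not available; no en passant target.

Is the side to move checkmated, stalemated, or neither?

White to move; white king on f3.
In check: yes, from the black rook on h3.
Legal moves for White: Kg4, Kxf4, Kg2, Kf2.
White is in check but has 4 legal moves → neither.

neither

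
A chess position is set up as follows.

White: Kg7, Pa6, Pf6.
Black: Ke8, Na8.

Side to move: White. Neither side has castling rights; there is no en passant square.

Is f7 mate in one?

no

After f7: black king on e8; in check: yes, from the white pawn on f7.
Black has 3 legal replies: Kd8, Ke7, Kd7.
In check but a legal move exists → not checkmate.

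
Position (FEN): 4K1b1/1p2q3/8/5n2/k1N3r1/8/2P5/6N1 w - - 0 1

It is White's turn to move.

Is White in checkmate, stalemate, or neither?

White to move; white king on e8.
In check: yes, from the black queen on e7.
King squares — d7: attacked by Qe7; e7: attacked by Nf5; f7: attacked by Qe7; d8: attacked by Qe7; f8: attacked by Qe7.
Legal moves for White: none.
In check with no legal moves → checkmate.

checkmate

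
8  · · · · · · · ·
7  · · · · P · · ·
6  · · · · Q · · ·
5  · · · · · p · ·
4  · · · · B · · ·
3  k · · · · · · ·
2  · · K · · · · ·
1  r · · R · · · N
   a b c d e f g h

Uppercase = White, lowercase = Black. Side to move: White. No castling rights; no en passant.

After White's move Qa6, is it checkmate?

After Qa6: black king on a3; in check: yes, from the white queen on a6.
Black has 1 legal reply: Kb4.
In check but a legal move exists → not checkmate.

no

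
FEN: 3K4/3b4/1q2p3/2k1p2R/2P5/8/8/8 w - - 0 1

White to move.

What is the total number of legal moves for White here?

2

White to move; king on d8.
In check: yes, from the black queen on b6.
Legal moves: Ke7, Kxd7.
Count: 2.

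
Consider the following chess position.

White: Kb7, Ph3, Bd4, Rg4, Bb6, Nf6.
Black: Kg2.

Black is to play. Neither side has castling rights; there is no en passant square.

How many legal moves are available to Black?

Black to move; king on g2.
In check: yes, from the white rook on g4.
Legal moves: Kxh3, Kf3, Kh2, Kh1, Kf1.
Count: 5.

5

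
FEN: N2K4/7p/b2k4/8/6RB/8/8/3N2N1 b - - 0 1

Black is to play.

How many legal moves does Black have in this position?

Black to move; king on d6.
In check: no.
Legal moves: Ke6, Kc6, Ke5, Kd5, Kc5, Bc8, Bb7, Bb5, Bc4, Bd3, Be2, Bf1, h6, h5.
Count: 14.

14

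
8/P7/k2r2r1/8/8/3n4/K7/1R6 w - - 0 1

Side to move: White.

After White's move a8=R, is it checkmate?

After a8=R: black king on a6; in check: yes, from the white rook on a8.
King squares — a5: attacked by Ra8; b5: attacked by Rb1; b6: attacked by Rb1; a7: attacked by Ra8; b7: attacked by Rb1.
Black has no legal moves → checkmate.

yes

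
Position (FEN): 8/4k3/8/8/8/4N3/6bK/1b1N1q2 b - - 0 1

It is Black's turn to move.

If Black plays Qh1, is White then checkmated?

After Qh1: white king on h2; in check: yes, from the black queen on h1.
White has 1 legal reply: Kg3.
In check but a legal move exists → not checkmate.

no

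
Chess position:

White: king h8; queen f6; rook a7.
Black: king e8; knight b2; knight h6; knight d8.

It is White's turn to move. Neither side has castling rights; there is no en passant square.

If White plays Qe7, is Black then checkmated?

After Qe7: black king on e8; in check: yes, from the white queen on e7.
King squares — d7: attacked by Ra7; e7: attacked by Ra7; f7: attacked by Qe7; d8: own knight; f8: attacked by Qe7.
Black has no legal moves → checkmate.

yes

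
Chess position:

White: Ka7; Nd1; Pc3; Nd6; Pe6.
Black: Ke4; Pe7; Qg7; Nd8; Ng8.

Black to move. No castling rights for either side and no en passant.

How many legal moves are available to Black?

Black to move; king on e4.
In check: yes, from the white knight on d6.
Legal moves: Ke5, Kd5, Kf4, Kf3, Kd3, exd6+.
Count: 6.

6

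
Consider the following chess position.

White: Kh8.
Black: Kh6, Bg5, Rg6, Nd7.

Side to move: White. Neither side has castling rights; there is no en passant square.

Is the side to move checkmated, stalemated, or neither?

White to move; white king on h8.
In check: no.
King squares — g7: attacked by Rg6; h7: attacked by Kh6; g8: attacked by Rg6.
Legal moves for White: none.
Not in check and no legal moves → stalemate.

stalemate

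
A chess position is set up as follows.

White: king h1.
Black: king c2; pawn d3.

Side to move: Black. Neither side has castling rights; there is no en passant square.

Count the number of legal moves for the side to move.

8

Black to move; king on c2.
In check: no.
Legal moves: Kc3, Kb3, Kd2, Kb2, Kd1, Kc1, Kb1, d2.
Count: 8.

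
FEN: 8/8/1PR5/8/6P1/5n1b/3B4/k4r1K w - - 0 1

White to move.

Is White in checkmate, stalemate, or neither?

checkmate

White to move; white king on h1.
In check: yes, from the black rook on f1.
King squares — g1: attacked by Rf1; g2: attacked by Bh3; h2: attacked by Nf3.
Legal moves for White: none.
In check with no legal moves → checkmate.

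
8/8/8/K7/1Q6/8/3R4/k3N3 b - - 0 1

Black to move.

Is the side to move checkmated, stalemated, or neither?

stalemate

Black to move; black king on a1.
In check: no.
King squares — b1: attacked by Qb4; a2: attacked by Rd2; b2: attacked by Rd2.
Legal moves for Black: none.
Not in check and no legal moves → stalemate.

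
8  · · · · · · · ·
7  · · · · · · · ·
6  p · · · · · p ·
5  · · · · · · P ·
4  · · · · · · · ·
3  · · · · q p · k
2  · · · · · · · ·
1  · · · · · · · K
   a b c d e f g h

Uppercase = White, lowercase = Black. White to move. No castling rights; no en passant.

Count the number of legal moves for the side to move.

0

White to move; king on h1.
In check: no.
Legal moves: none.
Count: 0.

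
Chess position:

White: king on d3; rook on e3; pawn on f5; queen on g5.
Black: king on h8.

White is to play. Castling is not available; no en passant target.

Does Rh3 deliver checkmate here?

After Rh3: black king on h8; in check: yes, from the white rook on h3.
King squares — g7: attacked by Qg5; h7: attacked by Rh3; g8: attacked by Qg5.
Black has no legal moves → checkmate.

yes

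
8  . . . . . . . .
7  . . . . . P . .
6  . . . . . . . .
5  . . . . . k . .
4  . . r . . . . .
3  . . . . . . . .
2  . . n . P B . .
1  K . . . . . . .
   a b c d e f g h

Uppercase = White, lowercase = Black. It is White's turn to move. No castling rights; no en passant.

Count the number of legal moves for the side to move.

3

White to move; king on a1.
In check: yes, from the black knight on c2.
Legal moves: Kb2, Ka2, Kb1.
Count: 3.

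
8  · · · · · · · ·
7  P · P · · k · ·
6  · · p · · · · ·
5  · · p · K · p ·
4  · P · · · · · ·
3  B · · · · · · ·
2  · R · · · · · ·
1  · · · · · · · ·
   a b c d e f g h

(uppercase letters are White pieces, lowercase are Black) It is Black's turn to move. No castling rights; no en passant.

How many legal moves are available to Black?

Black to move; king on f7.
In check: no.
Legal moves: Kg8, Kf8, Ke8, Kg7, Ke7, Kg6, cxb4, g4, c4.
Count: 9.

9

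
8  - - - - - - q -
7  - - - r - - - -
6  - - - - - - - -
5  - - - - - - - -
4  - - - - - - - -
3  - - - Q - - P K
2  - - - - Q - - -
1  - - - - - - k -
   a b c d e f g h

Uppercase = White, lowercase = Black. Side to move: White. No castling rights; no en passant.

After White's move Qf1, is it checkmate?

After Qf1: black king on g1; in check: yes, from the white queen on f1.
King squares — f1: attacked by Qd3; h1: attacked by Qf1; f2: attacked by Qf1; g2: attacked by Qf1; h2: attacked by Kh3.
Black has no legal moves → checkmate.

yes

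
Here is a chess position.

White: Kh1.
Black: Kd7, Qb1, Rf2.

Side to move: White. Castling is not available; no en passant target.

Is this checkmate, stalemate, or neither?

checkmate

White to move; white king on h1.
In check: yes, from the black queen on b1.
King squares — g1: attacked by Qb1; g2: attacked by Rf2; h2: attacked by Rf2.
Legal moves for White: none.
In check with no legal moves → checkmate.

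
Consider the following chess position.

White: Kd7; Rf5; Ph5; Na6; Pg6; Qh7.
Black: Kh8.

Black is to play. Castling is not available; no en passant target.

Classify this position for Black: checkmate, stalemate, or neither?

checkmate

Black to move; black king on h8.
In check: yes, from the white queen on h7.
King squares — g7: attacked by Qh7; h7: attacked by Pg6; g8: attacked by Qh7.
Legal moves for Black: none.
In check with no legal moves → checkmate.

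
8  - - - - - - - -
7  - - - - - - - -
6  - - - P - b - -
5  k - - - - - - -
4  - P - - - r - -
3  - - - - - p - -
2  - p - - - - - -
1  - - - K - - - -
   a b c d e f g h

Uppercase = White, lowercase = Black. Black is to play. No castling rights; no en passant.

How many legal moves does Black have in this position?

6

Black to move; king on a5.
In check: yes, from the white pawn on b4.
Legal moves: Kb6, Ka6, Kb5, Kxb4, Ka4, Rxb4.
Count: 6.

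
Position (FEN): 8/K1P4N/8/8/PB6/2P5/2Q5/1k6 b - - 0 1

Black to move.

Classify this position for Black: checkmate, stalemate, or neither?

neither

Black to move; black king on b1.
In check: yes, from the white queen on c2.
Legal moves for Black: Kxc2, Ka1.
Black is in check but has 2 legal moves → neither.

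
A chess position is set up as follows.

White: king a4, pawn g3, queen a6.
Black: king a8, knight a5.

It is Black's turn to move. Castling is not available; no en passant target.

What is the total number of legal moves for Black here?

1

Black to move; king on a8.
In check: yes, from the white queen on a6.
Legal moves: Kb8.
Count: 1.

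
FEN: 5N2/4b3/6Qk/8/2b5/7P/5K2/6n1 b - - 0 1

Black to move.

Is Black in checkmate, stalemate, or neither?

Black to move; black king on h6.
In check: yes, from the white queen on g6.
King squares — g5: attacked by Qg6; h5: attacked by Qg6; g6: attacked by Nf8; g7: attacked by Qg6; h7: attacked by Qg6.
Legal moves for Black: none.
In check with no legal moves → checkmate.

checkmate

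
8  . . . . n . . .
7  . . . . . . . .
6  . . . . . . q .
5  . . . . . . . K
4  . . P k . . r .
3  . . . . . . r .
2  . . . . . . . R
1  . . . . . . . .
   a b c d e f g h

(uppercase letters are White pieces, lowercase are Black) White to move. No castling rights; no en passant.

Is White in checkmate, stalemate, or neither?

White to move; white king on h5.
In check: yes, from the black queen on g6.
King squares — g4: attacked by Rg3; h4: attacked by Rg4; g5: attacked by Rg4; g6: attacked by Rg4; h6: attacked by Qg6.
Legal moves for White: none.
In check with no legal moves → checkmate.

checkmate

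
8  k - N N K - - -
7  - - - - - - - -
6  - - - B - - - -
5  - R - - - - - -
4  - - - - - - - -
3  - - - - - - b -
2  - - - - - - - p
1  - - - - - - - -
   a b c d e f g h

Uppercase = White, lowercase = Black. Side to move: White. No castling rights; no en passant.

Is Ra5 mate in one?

After Ra5: black king on a8; in check: yes, from the white rook on a5.
King squares — a7: attacked by Ra5; b7: attacked by Nd8; b8: attacked by Bd6.
Black has no legal moves → checkmate.

yes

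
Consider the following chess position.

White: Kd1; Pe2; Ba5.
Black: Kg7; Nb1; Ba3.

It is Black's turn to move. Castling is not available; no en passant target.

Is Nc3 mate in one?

After Nc3: white king on d1; in check: yes, from the black knight on c3.
White has 4 legal replies: Kd2, Kc2, Ke1, Bxc3+.
In check but a legal move exists → not checkmate.

no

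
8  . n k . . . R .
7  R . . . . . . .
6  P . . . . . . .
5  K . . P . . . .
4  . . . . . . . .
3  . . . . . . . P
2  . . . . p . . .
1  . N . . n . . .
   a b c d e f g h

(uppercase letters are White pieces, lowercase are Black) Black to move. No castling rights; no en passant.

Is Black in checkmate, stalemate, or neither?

Black to move; black king on c8.
In check: yes, from the white rook on g8.
King squares — b7: attacked by Pa6; c7: attacked by Ra7; d7: attacked by Ra7; b8: own knight; d8: attacked by Rg8.
Legal moves for Black: none.
In check with no legal moves → checkmate.

checkmate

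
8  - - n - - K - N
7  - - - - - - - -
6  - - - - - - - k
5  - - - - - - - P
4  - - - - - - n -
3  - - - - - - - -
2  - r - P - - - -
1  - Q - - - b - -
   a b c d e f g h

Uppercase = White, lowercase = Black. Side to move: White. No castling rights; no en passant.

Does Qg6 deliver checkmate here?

After Qg6: black king on h6; in check: yes, from the white queen on g6.
King squares — g5: attacked by Qg6; h5: attacked by Qg6; g6: attacked by Ph5; g7: attacked by Qg6; h7: attacked by Qg6.
Black has no legal moves → checkmate.

yes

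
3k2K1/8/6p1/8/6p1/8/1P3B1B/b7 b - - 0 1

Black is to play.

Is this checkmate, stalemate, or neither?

Black to move; black king on d8.
In check: no.
Legal moves for Black: Ke8, Kc8, Ke7, Kd7, Bxb2, g5, g3.
Black has 7 legal moves and is not in check → neither.

neither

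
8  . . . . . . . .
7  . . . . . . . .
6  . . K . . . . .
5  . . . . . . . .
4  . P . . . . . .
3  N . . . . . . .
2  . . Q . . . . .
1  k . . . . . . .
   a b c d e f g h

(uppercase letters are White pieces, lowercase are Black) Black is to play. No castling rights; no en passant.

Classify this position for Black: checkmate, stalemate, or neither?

Black to move; black king on a1.
In check: no.
King squares — b1: attacked by Qc2; a2: attacked by Qc2; b2: attacked by Qc2.
Legal moves for Black: none.
Not in check and no legal moves → stalemate.

stalemate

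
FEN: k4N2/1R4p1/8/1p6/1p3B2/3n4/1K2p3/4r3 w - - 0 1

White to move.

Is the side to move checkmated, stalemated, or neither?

White to move; white king on b2.
In check: yes, from the black knight on d3.
Legal moves for White: Kb3, Kc2, Ka2.
White is in check but has 3 legal moves → neither.

neither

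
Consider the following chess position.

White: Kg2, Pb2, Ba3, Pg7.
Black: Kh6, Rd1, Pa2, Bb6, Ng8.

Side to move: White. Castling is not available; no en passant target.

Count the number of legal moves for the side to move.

11

White to move; king on g2.
In check: no.
Legal moves: Bf8, Be7, Bd6, Bc5, Bb4, Kh3, Kg3, Kf3, Kh2, b3, b4.
Count: 11.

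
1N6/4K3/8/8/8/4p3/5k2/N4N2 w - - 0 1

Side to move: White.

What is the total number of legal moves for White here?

White to move; king on e7.
In check: no.
Legal moves: Nd7, Nc6, Na6, Kf8, Ke8, Kd8, Kf7, Kd7, Kf6, Ke6, Kd6, Ng3, Nxe3, Nh2, Nd2, Nb3, Nc2.
Count: 17.

17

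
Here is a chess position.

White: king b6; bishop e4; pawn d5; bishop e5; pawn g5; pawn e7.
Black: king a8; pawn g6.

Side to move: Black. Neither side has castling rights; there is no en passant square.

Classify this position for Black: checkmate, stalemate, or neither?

Black to move; black king on a8.
In check: no.
King squares — a7: attacked by Kb6; b7: attacked by Kb6; b8: attacked by Be5.
Legal moves for Black: none.
Not in check and no legal moves → stalemate.

stalemate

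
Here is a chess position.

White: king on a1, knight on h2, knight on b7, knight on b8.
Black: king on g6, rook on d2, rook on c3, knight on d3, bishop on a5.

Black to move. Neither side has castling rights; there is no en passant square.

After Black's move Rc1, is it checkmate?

After Rc1: white king on a1; in check: yes, from the black rook on c1.
King squares — b1: attacked by Rc1; a2: attacked by Rd2; b2: attacked by Rd2.
White has no legal moves → checkmate.

yes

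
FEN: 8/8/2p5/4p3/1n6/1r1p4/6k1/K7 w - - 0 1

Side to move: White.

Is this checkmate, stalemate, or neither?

stalemate

White to move; white king on a1.
In check: no.
King squares — b1: attacked by Rb3; a2: attacked by Nb4; b2: attacked by Rb3.
Legal moves for White: none.
Not in check and no legal moves → stalemate.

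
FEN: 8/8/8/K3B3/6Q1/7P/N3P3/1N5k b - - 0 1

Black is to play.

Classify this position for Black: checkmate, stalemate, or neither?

Black to move; black king on h1.
In check: no.
King squares — g1: attacked by Qg4; g2: attacked by Qg4; h2: attacked by Be5.
Legal moves for Black: none.
Not in check and no legal moves → stalemate.

stalemate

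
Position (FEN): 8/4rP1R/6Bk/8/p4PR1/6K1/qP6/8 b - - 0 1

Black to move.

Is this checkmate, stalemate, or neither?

Black to move; black king on h6.
In check: yes, from the white rook on h7.
King squares — g5: attacked by Pf4; h5: attacked by Bg6; g6: attacked by Rg4; g7: attacked by Rh7; h7: attacked by Bg6.
Legal moves for Black: none.
In check with no legal moves → checkmate.

checkmate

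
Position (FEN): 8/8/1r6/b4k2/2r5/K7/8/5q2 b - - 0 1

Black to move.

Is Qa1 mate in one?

yes

After Qa1: white king on a3; in check: yes, from the black queen on a1.
King squares — a2: attacked by Qa1; b2: attacked by Qa1; b3: attacked by Rb6; a4: attacked by Qa1; b4: attacked by Rc4.
White has no legal moves → checkmate.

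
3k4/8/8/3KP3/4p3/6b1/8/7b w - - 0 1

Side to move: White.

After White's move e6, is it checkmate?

no

After e6: black king on d8; in check: no.
Black is not in check, so this cannot be checkmate.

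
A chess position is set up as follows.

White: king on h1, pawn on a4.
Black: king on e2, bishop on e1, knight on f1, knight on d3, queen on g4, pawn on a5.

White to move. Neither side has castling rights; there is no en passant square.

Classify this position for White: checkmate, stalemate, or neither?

stalemate

White to move; white king on h1.
In check: no.
King squares — g1: attacked by Qg4; g2: attacked by Qg4; h2: attacked by Nf1.
Legal moves for White: none.
Not in check and no legal moves → stalemate.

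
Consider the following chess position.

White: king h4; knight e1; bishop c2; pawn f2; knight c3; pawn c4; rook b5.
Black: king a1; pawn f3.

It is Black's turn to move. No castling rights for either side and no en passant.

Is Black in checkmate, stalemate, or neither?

Black to move; black king on a1.
In check: no.
King squares — b1: attacked by Bc2; a2: attacked by Nc3; b2: attacked by Rb5.
Legal moves for Black: none.
Not in check and no legal moves → stalemate.

stalemate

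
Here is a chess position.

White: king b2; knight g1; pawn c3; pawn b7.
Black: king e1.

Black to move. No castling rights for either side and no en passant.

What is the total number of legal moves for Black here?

4

Black to move; king on e1.
In check: no.
Legal moves: Kf2, Kd2, Kf1, Kd1.
Count: 4.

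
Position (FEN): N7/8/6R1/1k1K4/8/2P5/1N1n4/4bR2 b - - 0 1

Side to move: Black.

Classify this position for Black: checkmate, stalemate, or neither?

Black to move; black king on b5.
In check: no.
Legal moves for Black: Ka5, Ne4, Nc4, Nf3, Nb3, Nxf1, Nb1, Bh4, Bg3, Bf2.
Black has 10 legal moves and is not in check → neither.

neither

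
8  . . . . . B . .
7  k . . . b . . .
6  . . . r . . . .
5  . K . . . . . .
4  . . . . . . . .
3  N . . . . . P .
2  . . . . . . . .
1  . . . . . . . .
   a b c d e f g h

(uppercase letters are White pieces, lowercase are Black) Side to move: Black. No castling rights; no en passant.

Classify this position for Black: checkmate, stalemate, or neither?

Black to move; black king on a7.
In check: no.
Legal moves for Black include: Bxf8, Bd8, Bf6, Bg5, Bh4, Kb8, Ka8, Kb7, Rd8, Rd7, Rh6, Rg6, Rf6, Re6, Rc6, Rb6+, Ra6, Rd5+, ... (list truncated; more exist).
Black has legal moves and is not in check → neither.

neither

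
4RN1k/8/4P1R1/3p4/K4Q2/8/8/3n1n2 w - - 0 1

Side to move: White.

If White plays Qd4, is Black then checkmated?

yes

After Qd4: black king on h8; in check: yes, from the white queen on d4.
King squares — g7: attacked by Qd4; h7: attacked by Nf8; g8: attacked by Rg6.
Black has no legal moves → checkmate.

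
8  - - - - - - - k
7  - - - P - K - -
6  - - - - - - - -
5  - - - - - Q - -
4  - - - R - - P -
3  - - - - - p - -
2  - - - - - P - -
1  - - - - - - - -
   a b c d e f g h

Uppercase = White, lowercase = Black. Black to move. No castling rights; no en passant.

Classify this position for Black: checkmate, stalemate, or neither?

Black to move; black king on h8.
In check: no.
King squares — g7: attacked by Kf7; h7: attacked by Qf5; g8: attacked by Kf7.
Legal moves for Black: none.
Not in check and no legal moves → stalemate.

stalemate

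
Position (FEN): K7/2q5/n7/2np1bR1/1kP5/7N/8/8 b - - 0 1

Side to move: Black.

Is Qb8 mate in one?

After Qb8: white king on a8; in check: yes, from the black queen on b8.
King squares — a7: attacked by Qb8; b7: attacked by Nc5; b8: attacked by Na6.
White has no legal moves → checkmate.

yes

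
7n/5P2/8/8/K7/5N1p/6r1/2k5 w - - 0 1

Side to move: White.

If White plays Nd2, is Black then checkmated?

no

After Nd2: black king on c1; in check: no.
Black is not in check, so this cannot be checkmate.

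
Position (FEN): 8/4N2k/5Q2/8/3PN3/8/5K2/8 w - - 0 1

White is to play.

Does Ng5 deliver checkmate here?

After Ng5: black king on h7; in check: yes, from the white knight on g5.
King squares — g6: attacked by Qf6; h6: attacked by Qf6; g7: attacked by Qf6; g8: attacked by Ne7; h8: attacked by Qf6.
Black has no legal moves → checkmate.

yes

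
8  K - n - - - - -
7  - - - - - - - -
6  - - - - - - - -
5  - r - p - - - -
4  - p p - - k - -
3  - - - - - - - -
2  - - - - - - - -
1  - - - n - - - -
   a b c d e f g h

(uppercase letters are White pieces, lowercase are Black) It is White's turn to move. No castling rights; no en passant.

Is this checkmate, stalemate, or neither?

White to move; white king on a8.
In check: no.
King squares — a7: attacked by Nc8; b7: attacked by Rb5; b8: attacked by Rb5.
Legal moves for White: none.
Not in check and no legal moves → stalemate.

stalemate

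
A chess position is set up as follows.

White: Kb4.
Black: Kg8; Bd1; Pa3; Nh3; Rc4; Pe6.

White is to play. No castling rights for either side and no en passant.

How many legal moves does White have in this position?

White to move; king on b4.
In check: yes, from the black rook on c4.
Legal moves: Kb5, Ka5, Kxc4, Kxa3.
Count: 4.

4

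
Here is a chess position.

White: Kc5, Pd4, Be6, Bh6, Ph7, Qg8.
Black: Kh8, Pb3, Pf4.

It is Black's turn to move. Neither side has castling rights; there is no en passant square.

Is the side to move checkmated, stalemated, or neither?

checkmate

Black to move; black king on h8.
In check: yes, from the white queen on g8.
King squares — g7: attacked by Bh6; h7: attacked by Qg8; g8: attacked by Be6.
Legal moves for Black: none.
In check with no legal moves → checkmate.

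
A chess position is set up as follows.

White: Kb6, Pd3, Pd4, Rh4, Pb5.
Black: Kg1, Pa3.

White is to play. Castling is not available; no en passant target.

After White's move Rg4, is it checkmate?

no

After Rg4: black king on g1; in check: yes, from the white rook on g4.
Black has 4 legal replies: Kh2, Kf2, Kh1, Kf1.
In check but a legal move exists → not checkmate.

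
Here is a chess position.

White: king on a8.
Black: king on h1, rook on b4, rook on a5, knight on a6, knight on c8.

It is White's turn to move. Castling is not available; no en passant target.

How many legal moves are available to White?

0

White to move; king on a8.
In check: no.
Legal moves: none.
Count: 0.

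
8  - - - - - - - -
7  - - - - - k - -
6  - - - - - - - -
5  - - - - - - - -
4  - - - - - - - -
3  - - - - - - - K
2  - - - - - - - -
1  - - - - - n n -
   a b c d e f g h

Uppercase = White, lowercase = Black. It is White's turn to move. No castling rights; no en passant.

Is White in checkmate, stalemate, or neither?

neither

White to move; white king on h3.
In check: yes, from the black knight on g1.
King squares — g2: available; h2: attacked by Nf1; g3: attacked by Nf1; g4: available; h4: available.
Legal moves for White: Kh4, Kg4, Kg2.
White is in check but has 3 legal moves → neither.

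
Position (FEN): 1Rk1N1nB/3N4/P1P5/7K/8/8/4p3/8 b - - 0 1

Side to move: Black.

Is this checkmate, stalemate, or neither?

Black to move; black king on c8.
In check: yes, from the white rook on b8.
King squares — b7: attacked by Pa6; c7: attacked by Ne8; d7: attacked by Pc6; b8: attacked by Nd7; d8: attacked by Rb8.
Legal moves for Black: none.
In check with no legal moves → checkmate.

checkmate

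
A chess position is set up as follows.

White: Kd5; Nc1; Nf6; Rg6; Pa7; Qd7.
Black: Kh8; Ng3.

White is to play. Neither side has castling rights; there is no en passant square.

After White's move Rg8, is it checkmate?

yes

After Rg8: black king on h8; in check: yes, from the white rook on g8.
King squares — g7: attacked by Qd7; h7: attacked by Nf6; g8: attacked by Nf6.
Black has no legal moves → checkmate.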